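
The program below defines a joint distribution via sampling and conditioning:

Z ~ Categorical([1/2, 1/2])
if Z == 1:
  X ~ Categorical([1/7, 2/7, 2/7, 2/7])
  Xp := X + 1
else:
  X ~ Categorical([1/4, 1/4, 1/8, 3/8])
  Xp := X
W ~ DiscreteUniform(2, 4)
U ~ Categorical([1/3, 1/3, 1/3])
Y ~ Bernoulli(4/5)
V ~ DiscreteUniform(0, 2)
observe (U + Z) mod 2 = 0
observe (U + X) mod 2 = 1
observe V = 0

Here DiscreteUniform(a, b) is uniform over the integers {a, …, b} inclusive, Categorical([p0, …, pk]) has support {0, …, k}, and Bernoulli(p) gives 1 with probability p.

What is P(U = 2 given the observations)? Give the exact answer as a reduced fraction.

Enumerate traces; 36 have nonzero weight after conditioning:
  (Z=0, X=1, W=2, U=0, Y=0, V=0) weight 1/1080
  (Z=0, X=1, W=2, U=0, Y=1, V=0) weight 1/270
  (Z=0, X=1, W=2, U=2, Y=0, V=0) weight 1/1080
  (Z=0, X=1, W=2, U=2, Y=1, V=0) weight 1/270
  (Z=0, X=1, W=3, U=0, Y=0, V=0) weight 1/1080
  (Z=0, X=1, W=3, U=0, Y=1, V=0) weight 1/270
  (Z=0, X=1, W=3, U=2, Y=0, V=0) weight 1/1080
  (Z=0, X=1, W=3, U=2, Y=1, V=0) weight 1/270
  (Z=1, X=0, W=2, U=1, Y=0, V=0) weight 1/1890
  … 27 more
Group by U:
  weight(U=0) = 5/144
  weight(U=1) = 1/42
  weight(U=2) = 5/144
Total weight = 5/144 + 1/42 + 5/144 = 47/504
P(U=0 | obs) = 5/144 / 47/504 = 35/94
P(U=1 | obs) = 1/42 / 47/504 = 12/47
P(U=2 | obs) = 5/144 / 47/504 = 35/94

P(U = 2 | obs) = 35/94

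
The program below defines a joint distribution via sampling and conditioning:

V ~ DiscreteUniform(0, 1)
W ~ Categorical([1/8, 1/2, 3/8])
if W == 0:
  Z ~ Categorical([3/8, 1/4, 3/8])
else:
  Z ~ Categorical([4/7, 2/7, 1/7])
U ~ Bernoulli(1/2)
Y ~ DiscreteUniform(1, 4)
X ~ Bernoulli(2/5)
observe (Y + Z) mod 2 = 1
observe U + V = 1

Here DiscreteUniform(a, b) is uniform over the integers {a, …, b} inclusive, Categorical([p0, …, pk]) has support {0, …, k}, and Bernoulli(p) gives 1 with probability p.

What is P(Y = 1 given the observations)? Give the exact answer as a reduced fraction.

Enumerate traces; 72 have nonzero weight after conditioning:
  (V=0, W=0, Z=0, U=1, Y=1, X=0) weight 9/5120
  (V=0, W=0, Z=0, U=1, Y=1, X=1) weight 3/2560
  (V=0, W=0, Z=0, U=1, Y=3, X=0) weight 9/5120
  (V=0, W=0, Z=0, U=1, Y=3, X=1) weight 3/2560
  (V=0, W=0, Z=1, U=1, Y=2, X=0) weight 3/2560
  (V=0, W=0, Z=1, U=1, Y=2, X=1) weight 1/1280
  (V=0, W=0, Z=1, U=1, Y=4, X=0) weight 3/2560
  (V=0, W=0, Z=1, U=1, Y=4, X=1) weight 1/1280
  … 64 more
Group by Y:
  weight(Y=1) = 23/256
  weight(Y=2) = 9/256
  weight(Y=3) = 23/256
  weight(Y=4) = 9/256
Total weight = 23/256 + 9/256 + 23/256 + 9/256 = 1/4
P(Y=1 | obs) = 23/256 / 1/4 = 23/64
P(Y=2 | obs) = 9/256 / 1/4 = 9/64
P(Y=3 | obs) = 23/256 / 1/4 = 23/64
P(Y=4 | obs) = 9/256 / 1/4 = 9/64

P(Y = 1 | obs) = 23/64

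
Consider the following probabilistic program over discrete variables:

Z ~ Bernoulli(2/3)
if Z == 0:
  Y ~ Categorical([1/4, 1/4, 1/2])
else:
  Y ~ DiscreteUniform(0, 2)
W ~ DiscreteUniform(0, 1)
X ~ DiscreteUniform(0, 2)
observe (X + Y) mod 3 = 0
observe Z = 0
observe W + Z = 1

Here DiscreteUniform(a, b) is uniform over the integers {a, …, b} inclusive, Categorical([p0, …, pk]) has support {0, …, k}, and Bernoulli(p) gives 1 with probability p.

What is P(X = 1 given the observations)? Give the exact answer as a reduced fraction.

P(X = 1 | obs) = 1/2

Enumerate traces; 3 have nonzero weight after conditioning:
  (Z=0, Y=0, W=1, X=0) weight 1/72
  (Z=0, Y=1, W=1, X=2) weight 1/72
  (Z=0, Y=2, W=1, X=1) weight 1/36
Group by X:
  weight(X=0) = 1/72
  weight(X=1) = 1/36
  weight(X=2) = 1/72
Total weight = 1/72 + 1/36 + 1/72 = 1/18
P(X=0 | obs) = 1/72 / 1/18 = 1/4
P(X=1 | obs) = 1/36 / 1/18 = 1/2
P(X=2 | obs) = 1/72 / 1/18 = 1/4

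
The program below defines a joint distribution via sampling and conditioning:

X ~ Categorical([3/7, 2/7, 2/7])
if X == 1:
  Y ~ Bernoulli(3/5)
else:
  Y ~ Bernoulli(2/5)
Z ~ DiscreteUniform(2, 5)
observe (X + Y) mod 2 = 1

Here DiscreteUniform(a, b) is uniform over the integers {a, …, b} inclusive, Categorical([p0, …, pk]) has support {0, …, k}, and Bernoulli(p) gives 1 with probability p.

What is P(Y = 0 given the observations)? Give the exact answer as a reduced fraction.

Enumerate traces; 12 have nonzero weight after conditioning:
  (X=0, Y=1, Z=2) weight 3/70
  (X=0, Y=1, Z=3) weight 3/70
  (X=0, Y=1, Z=4) weight 3/70
  (X=0, Y=1, Z=5) weight 3/70
  (X=1, Y=0, Z=2) weight 1/35
  (X=1, Y=0, Z=3) weight 1/35
  (X=1, Y=0, Z=4) weight 1/35
  (X=1, Y=0, Z=5) weight 1/35
  … 4 more
Group by Y:
  weight(Y=0) = 4/35
  weight(Y=1) = 2/7
Total weight = 4/35 + 2/7 = 2/5
P(Y=0 | obs) = 4/35 / 2/5 = 2/7
P(Y=1 | obs) = 2/7 / 2/5 = 5/7

P(Y = 0 | obs) = 2/7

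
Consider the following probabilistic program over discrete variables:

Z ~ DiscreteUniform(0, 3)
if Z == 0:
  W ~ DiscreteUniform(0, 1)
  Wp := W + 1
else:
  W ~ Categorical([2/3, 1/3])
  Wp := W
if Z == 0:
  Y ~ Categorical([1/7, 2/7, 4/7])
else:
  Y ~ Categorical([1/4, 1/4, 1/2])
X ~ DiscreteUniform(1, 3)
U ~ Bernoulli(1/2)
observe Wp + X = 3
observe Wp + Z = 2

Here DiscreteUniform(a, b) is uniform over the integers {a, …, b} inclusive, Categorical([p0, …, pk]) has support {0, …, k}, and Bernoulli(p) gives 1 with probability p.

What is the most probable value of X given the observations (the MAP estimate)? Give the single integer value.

argmax_v P(X = v | obs) = 3

Enumerate traces; 18 have nonzero weight after conditioning:
  (Z=0, W=1, Y=0, X=1, U=0) weight 1/336
  (Z=0, W=1, Y=0, X=1, U=1) weight 1/336
  (Z=0, W=1, Y=1, X=1, U=0) weight 1/168
  (Z=0, W=1, Y=1, X=1, U=1) weight 1/168
  (Z=0, W=1, Y=2, X=1, U=0) weight 1/84
  (Z=0, W=1, Y=2, X=1, U=1) weight 1/84
  (Z=1, W=1, Y=0, X=2, U=0) weight 1/288
  (Z=1, W=1, Y=0, X=2, U=1) weight 1/288
  (Z=2, W=0, Y=0, X=3, U=0) weight 1/144
  … 9 more
Group by X:
  weight(X=1) = 1/24
  weight(X=2) = 1/36
  weight(X=3) = 1/18
Total weight = 1/24 + 1/36 + 1/18 = 1/8
P(X=1 | obs) = 1/24 / 1/8 = 1/3
P(X=2 | obs) = 1/36 / 1/8 = 2/9
P(X=3 | obs) = 1/18 / 1/8 = 4/9
argmax = 3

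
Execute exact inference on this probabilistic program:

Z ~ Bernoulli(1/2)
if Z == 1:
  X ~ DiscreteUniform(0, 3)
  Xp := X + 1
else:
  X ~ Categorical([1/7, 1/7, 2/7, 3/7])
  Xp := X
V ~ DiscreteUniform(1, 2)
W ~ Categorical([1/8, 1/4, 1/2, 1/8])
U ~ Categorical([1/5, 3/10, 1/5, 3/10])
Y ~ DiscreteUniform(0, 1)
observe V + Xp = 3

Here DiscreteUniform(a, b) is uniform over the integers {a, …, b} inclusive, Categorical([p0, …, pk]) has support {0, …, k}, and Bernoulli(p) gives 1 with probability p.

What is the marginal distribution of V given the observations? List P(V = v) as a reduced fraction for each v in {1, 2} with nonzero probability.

Enumerate traces; 128 have nonzero weight after conditioning:
  (Z=0, X=1, V=2, W=0, U=0, Y=0) weight 1/2240
  (Z=0, X=1, V=2, W=0, U=0, Y=1) weight 1/2240
  (Z=0, X=1, V=2, W=0, U=1, Y=0) weight 3/4480
  (Z=0, X=1, V=2, W=0, U=1, Y=1) weight 3/4480
  (Z=0, X=1, V=2, W=0, U=2, Y=0) weight 1/2240
  (Z=0, X=1, V=2, W=0, U=2, Y=1) weight 1/2240
  (Z=0, X=1, V=2, W=0, U=3, Y=0) weight 3/4480
  (Z=0, X=1, V=2, W=0, U=3, Y=1) weight 3/4480
  (Z=0, X=2, V=1, W=0, U=0, Y=0) weight 1/1120
  … 119 more
Group by V:
  weight(V=1) = 15/112
  weight(V=2) = 11/112
Total weight = 15/112 + 11/112 = 13/56
P(V=1 | obs) = 15/112 / 13/56 = 15/26
P(V=2 | obs) = 11/112 / 13/56 = 11/26

P(V=1) = 15/26, P(V=2) = 11/26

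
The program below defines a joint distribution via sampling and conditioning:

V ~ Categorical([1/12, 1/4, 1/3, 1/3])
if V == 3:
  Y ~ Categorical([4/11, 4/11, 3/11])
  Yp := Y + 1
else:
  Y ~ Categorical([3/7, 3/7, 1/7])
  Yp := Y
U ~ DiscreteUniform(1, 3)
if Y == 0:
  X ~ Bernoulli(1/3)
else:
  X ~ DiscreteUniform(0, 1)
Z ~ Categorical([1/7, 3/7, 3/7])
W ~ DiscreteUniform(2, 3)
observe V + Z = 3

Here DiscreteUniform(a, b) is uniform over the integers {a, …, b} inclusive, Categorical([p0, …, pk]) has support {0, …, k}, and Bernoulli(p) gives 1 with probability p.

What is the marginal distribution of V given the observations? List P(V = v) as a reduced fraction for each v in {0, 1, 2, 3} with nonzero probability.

Enumerate traces; 108 have nonzero weight after conditioning:
  (V=1, Y=0, U=1, X=0, Z=2, W=2) weight 1/196
  (V=1, Y=0, U=1, X=0, Z=2, W=3) weight 1/196
  (V=1, Y=0, U=1, X=1, Z=2, W=2) weight 1/392
  (V=1, Y=0, U=1, X=1, Z=2, W=3) weight 1/392
  (V=1, Y=0, U=2, X=0, Z=2, W=2) weight 1/196
  (V=1, Y=0, U=2, X=0, Z=2, W=3) weight 1/196
  (V=1, Y=0, U=2, X=1, Z=2, W=2) weight 1/392
  (V=1, Y=0, U=2, X=1, Z=2, W=3) weight 1/392
  (V=2, Y=0, U=1, X=0, Z=1, W=2) weight 1/147
  (V=3, Y=0, U=1, X=0, Z=0, W=2) weight 4/2079
  … 98 more
Group by V:
  weight(V=1) = 3/28
  weight(V=2) = 1/7
  weight(V=3) = 1/21
Total weight = 3/28 + 1/7 + 1/21 = 25/84
P(V=1 | obs) = 3/28 / 25/84 = 9/25
P(V=2 | obs) = 1/7 / 25/84 = 12/25
P(V=3 | obs) = 1/21 / 25/84 = 4/25

P(V=1) = 9/25, P(V=2) = 12/25, P(V=3) = 4/25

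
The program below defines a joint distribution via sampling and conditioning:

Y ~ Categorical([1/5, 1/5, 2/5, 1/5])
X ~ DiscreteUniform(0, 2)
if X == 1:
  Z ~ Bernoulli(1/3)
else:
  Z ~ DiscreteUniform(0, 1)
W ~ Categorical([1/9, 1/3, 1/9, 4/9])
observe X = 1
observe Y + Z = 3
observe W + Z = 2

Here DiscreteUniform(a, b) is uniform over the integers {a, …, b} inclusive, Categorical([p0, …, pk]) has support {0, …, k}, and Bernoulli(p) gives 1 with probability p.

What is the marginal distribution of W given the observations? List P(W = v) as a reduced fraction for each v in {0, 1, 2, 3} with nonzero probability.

Enumerate traces; 2 have nonzero weight after conditioning:
  (Y=2, X=1, Z=1, W=1) weight 2/135
  (Y=3, X=1, Z=0, W=2) weight 2/405
Group by W:
  weight(W=1) = 2/135
  weight(W=2) = 2/405
Total weight = 2/135 + 2/405 = 8/405
P(W=1 | obs) = 2/135 / 8/405 = 3/4
P(W=2 | obs) = 2/405 / 8/405 = 1/4

P(W=1) = 3/4, P(W=2) = 1/4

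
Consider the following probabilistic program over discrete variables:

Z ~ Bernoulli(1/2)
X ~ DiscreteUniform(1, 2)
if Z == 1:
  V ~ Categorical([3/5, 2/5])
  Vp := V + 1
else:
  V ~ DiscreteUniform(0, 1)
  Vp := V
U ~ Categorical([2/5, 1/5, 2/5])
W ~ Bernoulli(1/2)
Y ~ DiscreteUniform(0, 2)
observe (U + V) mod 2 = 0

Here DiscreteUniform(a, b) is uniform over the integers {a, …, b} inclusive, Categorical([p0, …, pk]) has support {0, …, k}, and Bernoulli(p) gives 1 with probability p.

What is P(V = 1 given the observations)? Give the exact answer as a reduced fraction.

P(V = 1 | obs) = 9/53

Enumerate traces; 72 have nonzero weight after conditioning:
  (Z=0, X=1, V=0, U=0, W=0, Y=0) weight 1/120
  (Z=0, X=1, V=0, U=0, W=0, Y=1) weight 1/120
  (Z=0, X=1, V=0, U=0, W=0, Y=2) weight 1/120
  (Z=0, X=1, V=0, U=0, W=1, Y=0) weight 1/120
  (Z=0, X=1, V=0, U=0, W=1, Y=1) weight 1/120
  (Z=0, X=1, V=0, U=0, W=1, Y=2) weight 1/120
  (Z=0, X=1, V=0, U=2, W=0, Y=0) weight 1/120
  (Z=0, X=1, V=0, U=2, W=0, Y=1) weight 1/120
  (Z=0, X=1, V=1, U=1, W=0, Y=0) weight 1/240
  … 63 more
Group by V:
  weight(V=0) = 11/25
  weight(V=1) = 9/100
Total weight = 11/25 + 9/100 = 53/100
P(V=0 | obs) = 11/25 / 53/100 = 44/53
P(V=1 | obs) = 9/100 / 53/100 = 9/53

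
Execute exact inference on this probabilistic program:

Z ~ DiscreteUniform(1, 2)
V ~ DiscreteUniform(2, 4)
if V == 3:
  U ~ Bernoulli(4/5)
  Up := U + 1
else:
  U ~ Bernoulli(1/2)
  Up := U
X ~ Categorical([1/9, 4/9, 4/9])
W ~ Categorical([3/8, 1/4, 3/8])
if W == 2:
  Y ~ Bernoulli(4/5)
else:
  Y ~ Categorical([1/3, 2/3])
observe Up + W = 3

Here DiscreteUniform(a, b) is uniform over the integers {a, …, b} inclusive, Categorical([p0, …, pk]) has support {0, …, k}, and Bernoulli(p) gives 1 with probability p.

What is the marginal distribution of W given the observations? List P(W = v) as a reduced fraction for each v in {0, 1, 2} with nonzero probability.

Enumerate traces; 48 have nonzero weight after conditioning:
  (Z=1, V=2, U=1, X=0, W=2, Y=0) weight 1/1440
  (Z=1, V=2, U=1, X=0, W=2, Y=1) weight 1/360
  (Z=1, V=2, U=1, X=1, W=2, Y=0) weight 1/360
  (Z=1, V=2, U=1, X=1, W=2, Y=1) weight 1/90
  (Z=1, V=2, U=1, X=2, W=2, Y=0) weight 1/360
  (Z=1, V=2, U=1, X=2, W=2, Y=1) weight 1/90
  (Z=1, V=3, U=0, X=0, W=2, Y=0) weight 1/3600
  (Z=1, V=3, U=0, X=0, W=2, Y=1) weight 1/900
  (Z=1, V=3, U=1, X=0, W=1, Y=0) weight 1/810
  … 39 more
Group by W:
  weight(W=1) = 1/15
  weight(W=2) = 3/20
Total weight = 1/15 + 3/20 = 13/60
P(W=1 | obs) = 1/15 / 13/60 = 4/13
P(W=2 | obs) = 3/20 / 13/60 = 9/13

P(W=1) = 4/13, P(W=2) = 9/13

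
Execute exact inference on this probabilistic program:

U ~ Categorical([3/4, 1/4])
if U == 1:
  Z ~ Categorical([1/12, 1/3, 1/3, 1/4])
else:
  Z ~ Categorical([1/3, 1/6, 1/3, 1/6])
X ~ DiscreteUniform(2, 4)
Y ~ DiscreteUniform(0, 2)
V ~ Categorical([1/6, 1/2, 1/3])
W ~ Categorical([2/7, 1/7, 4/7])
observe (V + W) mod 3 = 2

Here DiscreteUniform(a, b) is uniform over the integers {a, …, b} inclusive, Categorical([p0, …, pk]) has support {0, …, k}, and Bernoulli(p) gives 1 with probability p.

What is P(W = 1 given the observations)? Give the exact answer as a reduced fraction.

Enumerate traces; 216 have nonzero weight after conditioning:
  (U=0, Z=0, X=2, Y=0, V=0, W=2) weight 1/378
  (U=0, Z=0, X=2, Y=0, V=1, W=1) weight 1/504
  (U=0, Z=0, X=2, Y=0, V=2, W=0) weight 1/378
  (U=0, Z=0, X=2, Y=1, V=0, W=2) weight 1/378
  (U=0, Z=0, X=2, Y=1, V=1, W=1) weight 1/504
  (U=0, Z=0, X=2, Y=1, V=2, W=0) weight 1/378
  (U=0, Z=0, X=2, Y=2, V=0, W=2) weight 1/378
  (U=0, Z=0, X=2, Y=2, V=1, W=1) weight 1/504
  … 208 more
Group by W:
  weight(W=0) = 2/21
  weight(W=1) = 1/14
  weight(W=2) = 2/21
Total weight = 2/21 + 1/14 + 2/21 = 11/42
P(W=0 | obs) = 2/21 / 11/42 = 4/11
P(W=1 | obs) = 1/14 / 11/42 = 3/11
P(W=2 | obs) = 2/21 / 11/42 = 4/11

P(W = 1 | obs) = 3/11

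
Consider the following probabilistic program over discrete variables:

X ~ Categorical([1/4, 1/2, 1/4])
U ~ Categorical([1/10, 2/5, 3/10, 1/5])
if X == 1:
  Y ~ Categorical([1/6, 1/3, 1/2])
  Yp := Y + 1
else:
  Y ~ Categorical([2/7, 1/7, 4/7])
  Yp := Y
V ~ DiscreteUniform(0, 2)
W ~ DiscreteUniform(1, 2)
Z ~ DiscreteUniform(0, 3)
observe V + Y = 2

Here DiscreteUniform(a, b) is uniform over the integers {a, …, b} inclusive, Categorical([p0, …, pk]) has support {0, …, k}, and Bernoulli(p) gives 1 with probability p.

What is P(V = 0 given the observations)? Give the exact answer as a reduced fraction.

P(V = 0 | obs) = 15/28

Enumerate traces; 288 have nonzero weight after conditioning:
  (X=0, U=0, Y=0, V=2, W=1, Z=0) weight 1/3360
  (X=0, U=0, Y=0, V=2, W=1, Z=1) weight 1/3360
  (X=0, U=0, Y=0, V=2, W=1, Z=2) weight 1/3360
  (X=0, U=0, Y=0, V=2, W=1, Z=3) weight 1/3360
  (X=0, U=0, Y=0, V=2, W=2, Z=0) weight 1/3360
  (X=0, U=0, Y=0, V=2, W=2, Z=1) weight 1/3360
  (X=0, U=0, Y=0, V=2, W=2, Z=2) weight 1/3360
  (X=0, U=0, Y=0, V=2, W=2, Z=3) weight 1/3360
  (X=0, U=0, Y=1, V=1, W=1, Z=0) weight 1/6720
  (X=0, U=0, Y=2, V=0, W=1, Z=0) weight 1/1680
  … 278 more
Group by V:
  weight(V=0) = 5/28
  weight(V=1) = 5/63
  weight(V=2) = 19/252
Total weight = 5/28 + 5/63 + 19/252 = 1/3
P(V=0 | obs) = 5/28 / 1/3 = 15/28
P(V=1 | obs) = 5/63 / 1/3 = 5/21
P(V=2 | obs) = 19/252 / 1/3 = 19/84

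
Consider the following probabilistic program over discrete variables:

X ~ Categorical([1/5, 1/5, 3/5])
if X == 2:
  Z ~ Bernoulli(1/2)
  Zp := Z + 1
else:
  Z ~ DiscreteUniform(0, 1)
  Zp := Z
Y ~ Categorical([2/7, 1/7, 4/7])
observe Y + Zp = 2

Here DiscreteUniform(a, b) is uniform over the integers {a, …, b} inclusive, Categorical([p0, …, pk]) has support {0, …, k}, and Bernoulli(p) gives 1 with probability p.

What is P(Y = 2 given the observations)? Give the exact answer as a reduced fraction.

Enumerate traces; 6 have nonzero weight after conditioning:
  (X=0, Z=0, Y=2) weight 2/35
  (X=0, Z=1, Y=1) weight 1/70
  (X=1, Z=0, Y=2) weight 2/35
  (X=1, Z=1, Y=1) weight 1/70
  (X=2, Z=0, Y=1) weight 3/70
  (X=2, Z=1, Y=0) weight 3/35
Group by Y:
  weight(Y=0) = 3/35
  weight(Y=1) = 1/14
  weight(Y=2) = 4/35
Total weight = 3/35 + 1/14 + 4/35 = 19/70
P(Y=0 | obs) = 3/35 / 19/70 = 6/19
P(Y=1 | obs) = 1/14 / 19/70 = 5/19
P(Y=2 | obs) = 4/35 / 19/70 = 8/19

P(Y = 2 | obs) = 8/19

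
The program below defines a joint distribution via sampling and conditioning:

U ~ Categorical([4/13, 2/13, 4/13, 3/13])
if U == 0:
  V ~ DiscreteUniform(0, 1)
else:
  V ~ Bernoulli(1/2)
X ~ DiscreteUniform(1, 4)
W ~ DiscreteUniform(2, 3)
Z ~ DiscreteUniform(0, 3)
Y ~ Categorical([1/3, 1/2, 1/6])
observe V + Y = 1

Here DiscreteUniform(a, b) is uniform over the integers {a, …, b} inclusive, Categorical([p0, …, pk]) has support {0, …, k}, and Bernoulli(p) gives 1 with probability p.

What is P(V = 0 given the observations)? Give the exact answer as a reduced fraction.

P(V = 0 | obs) = 3/5

Enumerate traces; 256 have nonzero weight after conditioning:
  (U=0, V=0, X=1, W=2, Z=0, Y=1) weight 1/416
  (U=0, V=0, X=1, W=2, Z=1, Y=1) weight 1/416
  (U=0, V=0, X=1, W=2, Z=2, Y=1) weight 1/416
  (U=0, V=0, X=1, W=2, Z=3, Y=1) weight 1/416
  (U=0, V=0, X=1, W=3, Z=0, Y=1) weight 1/416
  (U=0, V=0, X=1, W=3, Z=1, Y=1) weight 1/416
  (U=0, V=0, X=1, W=3, Z=2, Y=1) weight 1/416
  (U=0, V=0, X=1, W=3, Z=3, Y=1) weight 1/416
  (U=0, V=1, X=1, W=2, Z=0, Y=0) weight 1/624
  … 247 more
Group by V:
  weight(V=0) = 1/4
  weight(V=1) = 1/6
Total weight = 1/4 + 1/6 = 5/12
P(V=0 | obs) = 1/4 / 5/12 = 3/5
P(V=1 | obs) = 1/6 / 5/12 = 2/5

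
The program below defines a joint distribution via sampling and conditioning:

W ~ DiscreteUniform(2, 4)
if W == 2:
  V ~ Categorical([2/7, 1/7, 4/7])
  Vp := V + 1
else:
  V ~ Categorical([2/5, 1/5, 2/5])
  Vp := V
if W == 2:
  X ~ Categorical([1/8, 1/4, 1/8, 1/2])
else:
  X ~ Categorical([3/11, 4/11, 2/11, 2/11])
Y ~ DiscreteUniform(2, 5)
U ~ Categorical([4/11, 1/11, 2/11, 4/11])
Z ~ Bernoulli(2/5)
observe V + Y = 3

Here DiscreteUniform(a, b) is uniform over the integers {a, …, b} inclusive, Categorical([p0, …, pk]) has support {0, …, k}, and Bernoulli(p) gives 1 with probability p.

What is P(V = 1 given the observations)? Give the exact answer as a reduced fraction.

Enumerate traces; 192 have nonzero weight after conditioning:
  (W=2, V=0, X=0, Y=3, U=0, Z=0) weight 1/1540
  (W=2, V=0, X=0, Y=3, U=0, Z=1) weight 1/2310
  (W=2, V=0, X=0, Y=3, U=1, Z=0) weight 1/6160
  (W=2, V=0, X=0, Y=3, U=1, Z=1) weight 1/9240
  (W=2, V=0, X=0, Y=3, U=2, Z=0) weight 1/3080
  (W=2, V=0, X=0, Y=3, U=2, Z=1) weight 1/4620
  (W=2, V=0, X=0, Y=3, U=3, Z=0) weight 1/1540
  (W=2, V=0, X=0, Y=3, U=3, Z=1) weight 1/2310
  (W=2, V=1, X=0, Y=2, U=0, Z=0) weight 1/3080
  … 183 more
Group by V:
  weight(V=0) = 19/210
  weight(V=1) = 19/420
Total weight = 19/210 + 19/420 = 19/140
P(V=0 | obs) = 19/210 / 19/140 = 2/3
P(V=1 | obs) = 19/420 / 19/140 = 1/3

P(V = 1 | obs) = 1/3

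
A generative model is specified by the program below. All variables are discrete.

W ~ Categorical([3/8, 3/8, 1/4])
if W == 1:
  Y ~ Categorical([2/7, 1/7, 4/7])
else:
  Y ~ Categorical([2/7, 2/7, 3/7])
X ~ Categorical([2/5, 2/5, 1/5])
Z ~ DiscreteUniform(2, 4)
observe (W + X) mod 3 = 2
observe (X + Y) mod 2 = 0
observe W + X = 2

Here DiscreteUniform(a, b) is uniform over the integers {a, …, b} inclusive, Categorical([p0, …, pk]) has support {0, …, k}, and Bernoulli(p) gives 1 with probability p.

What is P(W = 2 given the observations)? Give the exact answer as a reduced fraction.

Enumerate traces; 15 have nonzero weight after conditioning:
  (W=0, Y=0, X=2, Z=2) weight 1/140
  (W=0, Y=0, X=2, Z=3) weight 1/140
  (W=0, Y=0, X=2, Z=4) weight 1/140
  (W=0, Y=2, X=2, Z=2) weight 3/280
  (W=0, Y=2, X=2, Z=3) weight 3/280
  (W=0, Y=2, X=2, Z=4) weight 3/280
  (W=1, Y=1, X=1, Z=2) weight 1/140
  (W=1, Y=1, X=1, Z=3) weight 1/140
  (W=2, Y=0, X=0, Z=2) weight 1/105
  … 6 more
Group by W:
  weight(W=0) = 3/56
  weight(W=1) = 3/140
  weight(W=2) = 1/14
Total weight = 3/56 + 3/140 + 1/14 = 41/280
P(W=0 | obs) = 3/56 / 41/280 = 15/41
P(W=1 | obs) = 3/140 / 41/280 = 6/41
P(W=2 | obs) = 1/14 / 41/280 = 20/41

P(W = 2 | obs) = 20/41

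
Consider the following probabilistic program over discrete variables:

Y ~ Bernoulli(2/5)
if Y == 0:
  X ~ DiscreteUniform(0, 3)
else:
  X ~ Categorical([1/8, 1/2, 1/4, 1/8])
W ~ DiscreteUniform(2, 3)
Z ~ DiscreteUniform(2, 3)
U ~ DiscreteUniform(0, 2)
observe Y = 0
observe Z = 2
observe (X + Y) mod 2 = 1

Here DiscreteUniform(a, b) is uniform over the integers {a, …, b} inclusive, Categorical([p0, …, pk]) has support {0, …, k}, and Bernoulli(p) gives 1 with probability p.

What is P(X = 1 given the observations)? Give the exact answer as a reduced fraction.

Enumerate traces; 12 have nonzero weight after conditioning:
  (Y=0, X=1, W=2, Z=2, U=0) weight 1/80
  (Y=0, X=1, W=2, Z=2, U=1) weight 1/80
  (Y=0, X=1, W=2, Z=2, U=2) weight 1/80
  (Y=0, X=1, W=3, Z=2, U=0) weight 1/80
  (Y=0, X=1, W=3, Z=2, U=1) weight 1/80
  (Y=0, X=1, W=3, Z=2, U=2) weight 1/80
  (Y=0, X=3, W=2, Z=2, U=0) weight 1/80
  (Y=0, X=3, W=2, Z=2, U=1) weight 1/80
  … 4 more
Group by X:
  weight(X=1) = 3/40
  weight(X=3) = 3/40
Total weight = 3/40 + 3/40 = 3/20
P(X=1 | obs) = 3/40 / 3/20 = 1/2
P(X=3 | obs) = 3/40 / 3/20 = 1/2

P(X = 1 | obs) = 1/2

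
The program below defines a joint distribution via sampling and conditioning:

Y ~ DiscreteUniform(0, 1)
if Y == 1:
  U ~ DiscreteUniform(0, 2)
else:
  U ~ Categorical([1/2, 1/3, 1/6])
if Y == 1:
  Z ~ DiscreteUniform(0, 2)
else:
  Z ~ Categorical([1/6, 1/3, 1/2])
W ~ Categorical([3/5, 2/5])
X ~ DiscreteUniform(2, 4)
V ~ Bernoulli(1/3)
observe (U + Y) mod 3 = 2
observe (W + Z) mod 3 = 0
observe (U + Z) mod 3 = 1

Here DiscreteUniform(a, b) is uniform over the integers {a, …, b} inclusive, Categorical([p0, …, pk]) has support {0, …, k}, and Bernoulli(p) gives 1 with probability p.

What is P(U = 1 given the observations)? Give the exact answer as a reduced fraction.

Enumerate traces; 12 have nonzero weight after conditioning:
  (Y=0, U=2, Z=2, W=1, X=2, V=0) weight 1/270
  (Y=0, U=2, Z=2, W=1, X=2, V=1) weight 1/540
  (Y=0, U=2, Z=2, W=1, X=3, V=0) weight 1/270
  (Y=0, U=2, Z=2, W=1, X=3, V=1) weight 1/540
  (Y=0, U=2, Z=2, W=1, X=4, V=0) weight 1/270
  (Y=0, U=2, Z=2, W=1, X=4, V=1) weight 1/540
  (Y=1, U=1, Z=0, W=0, X=2, V=0) weight 1/135
  (Y=1, U=1, Z=0, W=0, X=2, V=1) weight 1/270
  … 4 more
Group by U:
  weight(U=1) = 1/30
  weight(U=2) = 1/60
Total weight = 1/30 + 1/60 = 1/20
P(U=1 | obs) = 1/30 / 1/20 = 2/3
P(U=2 | obs) = 1/60 / 1/20 = 1/3

P(U = 1 | obs) = 2/3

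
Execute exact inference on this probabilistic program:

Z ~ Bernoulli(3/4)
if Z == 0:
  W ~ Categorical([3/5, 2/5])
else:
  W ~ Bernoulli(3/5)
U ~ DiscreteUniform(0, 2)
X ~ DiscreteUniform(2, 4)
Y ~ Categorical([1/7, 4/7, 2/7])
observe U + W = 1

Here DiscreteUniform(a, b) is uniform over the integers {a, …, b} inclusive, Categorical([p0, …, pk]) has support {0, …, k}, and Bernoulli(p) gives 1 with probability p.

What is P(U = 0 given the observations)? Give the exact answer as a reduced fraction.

Enumerate traces; 36 have nonzero weight after conditioning:
  (Z=0, W=0, U=1, X=2, Y=0) weight 1/420
  (Z=0, W=0, U=1, X=2, Y=1) weight 1/105
  (Z=0, W=0, U=1, X=2, Y=2) weight 1/210
  (Z=0, W=0, U=1, X=3, Y=0) weight 1/420
  (Z=0, W=0, U=1, X=3, Y=1) weight 1/105
  (Z=0, W=0, U=1, X=3, Y=2) weight 1/210
  (Z=0, W=0, U=1, X=4, Y=0) weight 1/420
  (Z=0, W=0, U=1, X=4, Y=1) weight 1/105
  (Z=0, W=1, U=0, X=2, Y=0) weight 1/630
  … 27 more
Group by U:
  weight(U=0) = 11/60
  weight(U=1) = 3/20
Total weight = 11/60 + 3/20 = 1/3
P(U=0 | obs) = 11/60 / 1/3 = 11/20
P(U=1 | obs) = 3/20 / 1/3 = 9/20

P(U = 0 | obs) = 11/20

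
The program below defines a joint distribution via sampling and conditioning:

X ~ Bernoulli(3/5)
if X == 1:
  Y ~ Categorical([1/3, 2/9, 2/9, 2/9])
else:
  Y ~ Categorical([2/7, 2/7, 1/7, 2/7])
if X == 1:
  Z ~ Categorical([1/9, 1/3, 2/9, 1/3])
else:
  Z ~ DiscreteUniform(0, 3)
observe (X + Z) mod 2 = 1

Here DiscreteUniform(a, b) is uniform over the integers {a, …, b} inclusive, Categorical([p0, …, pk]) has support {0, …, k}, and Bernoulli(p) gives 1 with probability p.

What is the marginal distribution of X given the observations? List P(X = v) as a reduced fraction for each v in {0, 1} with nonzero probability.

P(X=0) = 1/2, P(X=1) = 1/2

Enumerate traces; 16 have nonzero weight after conditioning:
  (X=0, Y=0, Z=1) weight 1/35
  (X=0, Y=0, Z=3) weight 1/35
  (X=0, Y=1, Z=1) weight 1/35
  (X=0, Y=1, Z=3) weight 1/35
  (X=0, Y=2, Z=1) weight 1/70
  (X=0, Y=2, Z=3) weight 1/70
  (X=0, Y=3, Z=1) weight 1/35
  (X=0, Y=3, Z=3) weight 1/35
  (X=1, Y=0, Z=0) weight 1/45
  … 7 more
Group by X:
  weight(X=0) = 1/5
  weight(X=1) = 1/5
Total weight = 1/5 + 1/5 = 2/5
P(X=0 | obs) = 1/5 / 2/5 = 1/2
P(X=1 | obs) = 1/5 / 2/5 = 1/2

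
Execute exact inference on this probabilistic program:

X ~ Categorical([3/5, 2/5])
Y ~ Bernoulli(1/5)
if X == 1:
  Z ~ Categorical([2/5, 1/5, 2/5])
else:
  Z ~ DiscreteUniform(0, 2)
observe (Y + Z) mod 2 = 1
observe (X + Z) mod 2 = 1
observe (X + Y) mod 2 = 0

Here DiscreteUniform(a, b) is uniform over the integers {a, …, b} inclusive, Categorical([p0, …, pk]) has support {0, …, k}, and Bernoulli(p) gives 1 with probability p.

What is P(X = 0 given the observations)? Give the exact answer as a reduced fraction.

Enumerate traces; 3 have nonzero weight after conditioning:
  (X=0, Y=0, Z=1) weight 4/25
  (X=1, Y=1, Z=0) weight 4/125
  (X=1, Y=1, Z=2) weight 4/125
Group by X:
  weight(X=0) = 4/25
  weight(X=1) = 8/125
Total weight = 4/25 + 8/125 = 28/125
P(X=0 | obs) = 4/25 / 28/125 = 5/7
P(X=1 | obs) = 8/125 / 28/125 = 2/7

P(X = 0 | obs) = 5/7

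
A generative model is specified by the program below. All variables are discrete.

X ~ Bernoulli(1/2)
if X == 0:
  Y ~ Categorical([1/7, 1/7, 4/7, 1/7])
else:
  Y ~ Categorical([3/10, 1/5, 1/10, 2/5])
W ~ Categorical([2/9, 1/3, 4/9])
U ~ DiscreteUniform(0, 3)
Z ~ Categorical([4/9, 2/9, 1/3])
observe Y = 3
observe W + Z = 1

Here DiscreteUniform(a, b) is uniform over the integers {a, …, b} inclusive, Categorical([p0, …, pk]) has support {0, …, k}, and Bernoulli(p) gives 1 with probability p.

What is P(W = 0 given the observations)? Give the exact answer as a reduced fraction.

P(W = 0 | obs) = 1/4

Enumerate traces; 16 have nonzero weight after conditioning:
  (X=0, Y=3, W=0, U=0, Z=1) weight 1/1134
  (X=0, Y=3, W=0, U=1, Z=1) weight 1/1134
  (X=0, Y=3, W=0, U=2, Z=1) weight 1/1134
  (X=0, Y=3, W=0, U=3, Z=1) weight 1/1134
  (X=0, Y=3, W=1, U=0, Z=0) weight 1/378
  (X=0, Y=3, W=1, U=1, Z=0) weight 1/378
  (X=0, Y=3, W=1, U=2, Z=0) weight 1/378
  (X=0, Y=3, W=1, U=3, Z=0) weight 1/378
  … 8 more
Group by W:
  weight(W=0) = 38/2835
  weight(W=1) = 38/945
Total weight = 38/2835 + 38/945 = 152/2835
P(W=0 | obs) = 38/2835 / 152/2835 = 1/4
P(W=1 | obs) = 38/945 / 152/2835 = 3/4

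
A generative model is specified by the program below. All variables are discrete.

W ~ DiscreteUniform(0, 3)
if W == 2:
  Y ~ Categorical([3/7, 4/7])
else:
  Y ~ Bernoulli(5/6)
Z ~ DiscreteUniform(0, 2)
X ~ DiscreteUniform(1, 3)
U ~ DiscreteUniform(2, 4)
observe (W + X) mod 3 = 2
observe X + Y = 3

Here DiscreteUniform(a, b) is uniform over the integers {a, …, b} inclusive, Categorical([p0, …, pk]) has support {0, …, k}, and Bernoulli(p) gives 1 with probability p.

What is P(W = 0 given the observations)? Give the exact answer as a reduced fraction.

Enumerate traces; 27 have nonzero weight after conditioning:
  (W=0, Y=1, Z=0, X=2, U=2) weight 5/648
  (W=0, Y=1, Z=0, X=2, U=3) weight 5/648
  (W=0, Y=1, Z=0, X=2, U=4) weight 5/648
  (W=0, Y=1, Z=1, X=2, U=2) weight 5/648
  (W=0, Y=1, Z=1, X=2, U=3) weight 5/648
  (W=0, Y=1, Z=1, X=2, U=4) weight 5/648
  (W=0, Y=1, Z=2, X=2, U=2) weight 5/648
  (W=0, Y=1, Z=2, X=2, U=3) weight 5/648
  (W=2, Y=0, Z=0, X=3, U=2) weight 1/252
  (W=3, Y=1, Z=0, X=2, U=2) weight 5/648
  … 17 more
Group by W:
  weight(W=0) = 5/72
  weight(W=2) = 1/28
  weight(W=3) = 5/72
Total weight = 5/72 + 1/28 + 5/72 = 11/63
P(W=0 | obs) = 5/72 / 11/63 = 35/88
P(W=2 | obs) = 1/28 / 11/63 = 9/44
P(W=3 | obs) = 5/72 / 11/63 = 35/88

P(W = 0 | obs) = 35/88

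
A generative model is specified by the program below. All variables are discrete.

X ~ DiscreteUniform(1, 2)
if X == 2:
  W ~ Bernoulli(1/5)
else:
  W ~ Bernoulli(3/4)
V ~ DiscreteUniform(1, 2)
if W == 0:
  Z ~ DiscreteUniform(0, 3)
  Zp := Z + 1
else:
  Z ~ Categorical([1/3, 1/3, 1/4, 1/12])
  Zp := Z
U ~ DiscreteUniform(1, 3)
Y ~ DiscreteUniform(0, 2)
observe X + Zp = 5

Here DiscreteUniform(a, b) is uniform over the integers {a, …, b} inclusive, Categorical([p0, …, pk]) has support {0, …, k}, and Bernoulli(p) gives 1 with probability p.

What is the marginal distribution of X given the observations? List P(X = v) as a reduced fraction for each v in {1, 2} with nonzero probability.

Enumerate traces; 54 have nonzero weight after conditioning:
  (X=1, W=0, V=1, Z=3, U=1, Y=0) weight 1/576
  (X=1, W=0, V=1, Z=3, U=1, Y=1) weight 1/576
  (X=1, W=0, V=1, Z=3, U=1, Y=2) weight 1/576
  (X=1, W=0, V=1, Z=3, U=2, Y=0) weight 1/576
  (X=1, W=0, V=1, Z=3, U=2, Y=1) weight 1/576
  (X=1, W=0, V=1, Z=3, U=2, Y=2) weight 1/576
  (X=1, W=0, V=1, Z=3, U=3, Y=0) weight 1/576
  (X=1, W=0, V=1, Z=3, U=3, Y=1) weight 1/576
  (X=2, W=0, V=1, Z=2, U=1, Y=0) weight 1/180
  … 45 more
Group by X:
  weight(X=1) = 1/32
  weight(X=2) = 13/120
Total weight = 1/32 + 13/120 = 67/480
P(X=1 | obs) = 1/32 / 67/480 = 15/67
P(X=2 | obs) = 13/120 / 67/480 = 52/67

P(X=1) = 15/67, P(X=2) = 52/67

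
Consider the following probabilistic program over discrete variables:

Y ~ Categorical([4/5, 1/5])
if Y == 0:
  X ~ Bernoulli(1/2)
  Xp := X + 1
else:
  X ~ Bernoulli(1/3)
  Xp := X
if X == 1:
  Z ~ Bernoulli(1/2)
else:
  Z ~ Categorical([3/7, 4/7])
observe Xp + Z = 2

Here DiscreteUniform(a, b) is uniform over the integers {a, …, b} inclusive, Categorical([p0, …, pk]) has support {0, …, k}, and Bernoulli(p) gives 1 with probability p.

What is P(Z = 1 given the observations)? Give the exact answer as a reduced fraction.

Enumerate traces; 3 have nonzero weight after conditioning:
  (Y=0, X=0, Z=1) weight 8/35
  (Y=0, X=1, Z=0) weight 1/5
  (Y=1, X=1, Z=1) weight 1/30
Group by Z:
  weight(Z=0) = 1/5
  weight(Z=1) = 11/42
Total weight = 1/5 + 11/42 = 97/210
P(Z=0 | obs) = 1/5 / 97/210 = 42/97
P(Z=1 | obs) = 11/42 / 97/210 = 55/97

P(Z = 1 | obs) = 55/97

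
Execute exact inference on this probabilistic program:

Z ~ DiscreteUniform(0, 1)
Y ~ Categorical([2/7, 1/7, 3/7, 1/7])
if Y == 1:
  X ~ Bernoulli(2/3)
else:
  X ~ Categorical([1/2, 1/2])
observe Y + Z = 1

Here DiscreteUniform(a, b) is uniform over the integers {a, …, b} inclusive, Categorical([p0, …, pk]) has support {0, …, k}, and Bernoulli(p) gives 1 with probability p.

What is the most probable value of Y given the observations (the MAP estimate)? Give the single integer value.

argmax_v P(Y = v | obs) = 0

Enumerate traces; 4 have nonzero weight after conditioning:
  (Z=0, Y=1, X=0) weight 1/42
  (Z=0, Y=1, X=1) weight 1/21
  (Z=1, Y=0, X=0) weight 1/14
  (Z=1, Y=0, X=1) weight 1/14
Group by Y:
  weight(Y=0) = 1/7
  weight(Y=1) = 1/14
Total weight = 1/7 + 1/14 = 3/14
P(Y=0 | obs) = 1/7 / 3/14 = 2/3
P(Y=1 | obs) = 1/14 / 3/14 = 1/3
argmax = 0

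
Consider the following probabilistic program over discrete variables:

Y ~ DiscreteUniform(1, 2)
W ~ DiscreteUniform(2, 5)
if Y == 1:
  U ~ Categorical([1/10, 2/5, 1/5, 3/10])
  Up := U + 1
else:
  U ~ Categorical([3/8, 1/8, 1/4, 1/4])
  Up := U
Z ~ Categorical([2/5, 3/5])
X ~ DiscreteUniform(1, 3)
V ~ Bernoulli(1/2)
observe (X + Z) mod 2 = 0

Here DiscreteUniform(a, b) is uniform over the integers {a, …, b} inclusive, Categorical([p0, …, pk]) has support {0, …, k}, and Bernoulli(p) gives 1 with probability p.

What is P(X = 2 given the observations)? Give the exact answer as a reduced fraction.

Enumerate traces; 192 have nonzero weight after conditioning:
  (Y=1, W=2, U=0, Z=0, X=2, V=0) weight 1/1200
  (Y=1, W=2, U=0, Z=0, X=2, V=1) weight 1/1200
  (Y=1, W=2, U=0, Z=1, X=1, V=0) weight 1/800
  (Y=1, W=2, U=0, Z=1, X=1, V=1) weight 1/800
  (Y=1, W=2, U=0, Z=1, X=3, V=0) weight 1/800
  (Y=1, W=2, U=0, Z=1, X=3, V=1) weight 1/800
  (Y=1, W=2, U=1, Z=0, X=2, V=0) weight 1/300
  (Y=1, W=2, U=1, Z=0, X=2, V=1) weight 1/300
  … 184 more
Group by X:
  weight(X=1) = 1/5
  weight(X=2) = 2/15
  weight(X=3) = 1/5
Total weight = 1/5 + 2/15 + 1/5 = 8/15
P(X=1 | obs) = 1/5 / 8/15 = 3/8
P(X=2 | obs) = 2/15 / 8/15 = 1/4
P(X=3 | obs) = 1/5 / 8/15 = 3/8

P(X = 2 | obs) = 1/4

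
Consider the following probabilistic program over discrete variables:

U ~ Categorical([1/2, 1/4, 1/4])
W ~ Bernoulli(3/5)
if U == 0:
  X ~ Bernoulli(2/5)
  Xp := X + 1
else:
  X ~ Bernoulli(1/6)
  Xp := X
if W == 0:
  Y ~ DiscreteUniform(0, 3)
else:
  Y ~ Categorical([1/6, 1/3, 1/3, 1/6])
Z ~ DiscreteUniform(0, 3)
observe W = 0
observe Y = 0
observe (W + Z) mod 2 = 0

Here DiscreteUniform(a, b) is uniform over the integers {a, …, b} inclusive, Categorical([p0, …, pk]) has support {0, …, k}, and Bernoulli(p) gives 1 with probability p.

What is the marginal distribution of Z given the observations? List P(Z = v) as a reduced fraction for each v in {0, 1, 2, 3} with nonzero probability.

Enumerate traces; 12 have nonzero weight after conditioning:
  (U=0, W=0, X=0, Y=0, Z=0) weight 3/400
  (U=0, W=0, X=0, Y=0, Z=2) weight 3/400
  (U=0, W=0, X=1, Y=0, Z=0) weight 1/200
  (U=0, W=0, X=1, Y=0, Z=2) weight 1/200
  (U=1, W=0, X=0, Y=0, Z=0) weight 1/192
  (U=1, W=0, X=0, Y=0, Z=2) weight 1/192
  (U=1, W=0, X=1, Y=0, Z=0) weight 1/960
  (U=1, W=0, X=1, Y=0, Z=2) weight 1/960
  … 4 more
Group by Z:
  weight(Z=0) = 1/40
  weight(Z=2) = 1/40
Total weight = 1/40 + 1/40 = 1/20
P(Z=0 | obs) = 1/40 / 1/20 = 1/2
P(Z=2 | obs) = 1/40 / 1/20 = 1/2

P(Z=0) = 1/2, P(Z=2) = 1/2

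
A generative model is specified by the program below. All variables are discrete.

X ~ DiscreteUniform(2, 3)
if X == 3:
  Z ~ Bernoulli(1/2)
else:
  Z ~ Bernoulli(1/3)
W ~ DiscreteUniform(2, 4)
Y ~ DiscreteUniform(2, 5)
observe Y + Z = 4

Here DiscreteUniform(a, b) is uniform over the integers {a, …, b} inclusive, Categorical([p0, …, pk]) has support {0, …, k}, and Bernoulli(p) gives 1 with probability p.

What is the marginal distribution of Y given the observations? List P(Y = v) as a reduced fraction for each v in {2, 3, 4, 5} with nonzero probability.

P(Y=3) = 5/12, P(Y=4) = 7/12

Enumerate traces; 12 have nonzero weight after conditioning:
  (X=2, Z=0, W=2, Y=4) weight 1/36
  (X=2, Z=0, W=3, Y=4) weight 1/36
  (X=2, Z=0, W=4, Y=4) weight 1/36
  (X=2, Z=1, W=2, Y=3) weight 1/72
  (X=2, Z=1, W=3, Y=3) weight 1/72
  (X=2, Z=1, W=4, Y=3) weight 1/72
  (X=3, Z=0, W=2, Y=4) weight 1/48
  (X=3, Z=0, W=3, Y=4) weight 1/48
  … 4 more
Group by Y:
  weight(Y=3) = 5/48
  weight(Y=4) = 7/48
Total weight = 5/48 + 7/48 = 1/4
P(Y=3 | obs) = 5/48 / 1/4 = 5/12
P(Y=4 | obs) = 7/48 / 1/4 = 7/12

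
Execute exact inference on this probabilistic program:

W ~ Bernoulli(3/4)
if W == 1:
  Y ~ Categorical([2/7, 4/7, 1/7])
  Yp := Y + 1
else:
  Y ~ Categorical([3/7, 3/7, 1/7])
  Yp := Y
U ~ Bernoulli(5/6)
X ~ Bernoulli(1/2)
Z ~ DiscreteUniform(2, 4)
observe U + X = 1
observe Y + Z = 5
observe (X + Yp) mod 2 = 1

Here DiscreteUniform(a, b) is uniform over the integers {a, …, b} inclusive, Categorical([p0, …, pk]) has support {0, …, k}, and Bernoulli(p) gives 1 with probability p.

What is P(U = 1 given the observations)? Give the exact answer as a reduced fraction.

Enumerate traces; 4 have nonzero weight after conditioning:
  (W=0, Y=1, U=1, X=0, Z=4) weight 5/336
  (W=0, Y=2, U=0, X=1, Z=3) weight 1/1008
  (W=1, Y=1, U=0, X=1, Z=4) weight 1/84
  (W=1, Y=2, U=1, X=0, Z=3) weight 5/336
Group by U:
  weight(U=0) = 13/1008
  weight(U=1) = 5/168
Total weight = 13/1008 + 5/168 = 43/1008
P(U=0 | obs) = 13/1008 / 43/1008 = 13/43
P(U=1 | obs) = 5/168 / 43/1008 = 30/43

P(U = 1 | obs) = 30/43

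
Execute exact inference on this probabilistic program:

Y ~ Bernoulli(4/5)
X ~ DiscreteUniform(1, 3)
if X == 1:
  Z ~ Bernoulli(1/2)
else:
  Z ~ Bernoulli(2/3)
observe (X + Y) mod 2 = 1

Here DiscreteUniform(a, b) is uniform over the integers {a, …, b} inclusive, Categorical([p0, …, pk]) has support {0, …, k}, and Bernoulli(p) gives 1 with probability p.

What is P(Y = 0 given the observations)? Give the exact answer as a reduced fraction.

P(Y = 0 | obs) = 1/3

Enumerate traces; 6 have nonzero weight after conditioning:
  (Y=0, X=1, Z=0) weight 1/30
  (Y=0, X=1, Z=1) weight 1/30
  (Y=0, X=3, Z=0) weight 1/45
  (Y=0, X=3, Z=1) weight 2/45
  (Y=1, X=2, Z=0) weight 4/45
  (Y=1, X=2, Z=1) weight 8/45
Group by Y:
  weight(Y=0) = 2/15
  weight(Y=1) = 4/15
Total weight = 2/15 + 4/15 = 2/5
P(Y=0 | obs) = 2/15 / 2/5 = 1/3
P(Y=1 | obs) = 4/15 / 2/5 = 2/3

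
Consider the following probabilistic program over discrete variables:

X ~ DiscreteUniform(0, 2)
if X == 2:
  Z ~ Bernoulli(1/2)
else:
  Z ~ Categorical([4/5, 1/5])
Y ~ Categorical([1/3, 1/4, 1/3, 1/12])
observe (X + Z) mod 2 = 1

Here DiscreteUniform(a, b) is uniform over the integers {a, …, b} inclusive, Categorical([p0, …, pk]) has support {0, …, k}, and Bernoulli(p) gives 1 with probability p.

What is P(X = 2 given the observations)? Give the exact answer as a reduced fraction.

P(X = 2 | obs) = 1/3

Enumerate traces; 12 have nonzero weight after conditioning:
  (X=0, Z=1, Y=0) weight 1/45
  (X=0, Z=1, Y=1) weight 1/60
  (X=0, Z=1, Y=2) weight 1/45
  (X=0, Z=1, Y=3) weight 1/180
  (X=1, Z=0, Y=0) weight 4/45
  (X=1, Z=0, Y=1) weight 1/15
  (X=1, Z=0, Y=2) weight 4/45
  (X=1, Z=0, Y=3) weight 1/45
  (X=2, Z=1, Y=0) weight 1/18
  … 3 more
Group by X:
  weight(X=0) = 1/15
  weight(X=1) = 4/15
  weight(X=2) = 1/6
Total weight = 1/15 + 4/15 + 1/6 = 1/2
P(X=0 | obs) = 1/15 / 1/2 = 2/15
P(X=1 | obs) = 4/15 / 1/2 = 8/15
P(X=2 | obs) = 1/6 / 1/2 = 1/3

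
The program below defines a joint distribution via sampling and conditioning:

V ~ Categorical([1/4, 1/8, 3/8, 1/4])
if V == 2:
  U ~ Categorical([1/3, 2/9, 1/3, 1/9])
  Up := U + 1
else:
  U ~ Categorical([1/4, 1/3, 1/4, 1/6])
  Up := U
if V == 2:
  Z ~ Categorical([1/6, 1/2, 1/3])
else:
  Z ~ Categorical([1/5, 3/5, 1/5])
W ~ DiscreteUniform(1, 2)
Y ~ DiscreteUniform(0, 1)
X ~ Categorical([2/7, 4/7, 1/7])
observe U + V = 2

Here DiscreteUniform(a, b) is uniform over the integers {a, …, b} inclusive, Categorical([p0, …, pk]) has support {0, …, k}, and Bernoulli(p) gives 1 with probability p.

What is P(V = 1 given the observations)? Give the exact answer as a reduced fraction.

P(V = 1 | obs) = 2/11

Enumerate traces; 108 have nonzero weight after conditioning:
  (V=0, U=2, Z=0, W=1, Y=0, X=0) weight 1/1120
  (V=0, U=2, Z=0, W=1, Y=0, X=1) weight 1/560
  (V=0, U=2, Z=0, W=1, Y=0, X=2) weight 1/2240
  (V=0, U=2, Z=0, W=1, Y=1, X=0) weight 1/1120
  (V=0, U=2, Z=0, W=1, Y=1, X=1) weight 1/560
  (V=0, U=2, Z=0, W=1, Y=1, X=2) weight 1/2240
  (V=0, U=2, Z=0, W=2, Y=0, X=0) weight 1/1120
  (V=0, U=2, Z=0, W=2, Y=0, X=1) weight 1/560
  (V=1, U=1, Z=0, W=1, Y=0, X=0) weight 1/1680
  (V=2, U=0, Z=0, W=1, Y=0, X=0) weight 1/672
  … 98 more
Group by V:
  weight(V=0) = 1/16
  weight(V=1) = 1/24
  weight(V=2) = 1/8
Total weight = 1/16 + 1/24 + 1/8 = 11/48
P(V=0 | obs) = 1/16 / 11/48 = 3/11
P(V=1 | obs) = 1/24 / 11/48 = 2/11
P(V=2 | obs) = 1/8 / 11/48 = 6/11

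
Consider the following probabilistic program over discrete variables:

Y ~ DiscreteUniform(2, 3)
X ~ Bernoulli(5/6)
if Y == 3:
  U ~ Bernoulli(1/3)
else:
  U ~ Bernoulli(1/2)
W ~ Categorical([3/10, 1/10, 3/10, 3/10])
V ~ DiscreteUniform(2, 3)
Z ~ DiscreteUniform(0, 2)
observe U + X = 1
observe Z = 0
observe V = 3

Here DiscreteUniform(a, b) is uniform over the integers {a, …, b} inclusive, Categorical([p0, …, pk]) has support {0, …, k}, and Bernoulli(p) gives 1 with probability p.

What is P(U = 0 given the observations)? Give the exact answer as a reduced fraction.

P(U = 0 | obs) = 7/8

Enumerate traces; 16 have nonzero weight after conditioning:
  (Y=2, X=0, U=1, W=0, V=3, Z=0) weight 1/480
  (Y=2, X=0, U=1, W=1, V=3, Z=0) weight 1/1440
  (Y=2, X=0, U=1, W=2, V=3, Z=0) weight 1/480
  (Y=2, X=0, U=1, W=3, V=3, Z=0) weight 1/480
  (Y=2, X=1, U=0, W=0, V=3, Z=0) weight 1/96
  (Y=2, X=1, U=0, W=1, V=3, Z=0) weight 1/288
  (Y=2, X=1, U=0, W=2, V=3, Z=0) weight 1/96
  (Y=2, X=1, U=0, W=3, V=3, Z=0) weight 1/96
  … 8 more
Group by U:
  weight(U=0) = 35/432
  weight(U=1) = 5/432
Total weight = 35/432 + 5/432 = 5/54
P(U=0 | obs) = 35/432 / 5/54 = 7/8
P(U=1 | obs) = 5/432 / 5/54 = 1/8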